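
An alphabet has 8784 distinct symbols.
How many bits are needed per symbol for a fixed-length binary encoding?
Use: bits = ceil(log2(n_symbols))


log2(8784) = 13.1007
Bracket: 2^13 = 8192 < 8784 <= 2^14 = 16384
So ceil(log2(8784)) = 14

bits = ceil(log2(8784)) = ceil(13.1007) = 14 bits


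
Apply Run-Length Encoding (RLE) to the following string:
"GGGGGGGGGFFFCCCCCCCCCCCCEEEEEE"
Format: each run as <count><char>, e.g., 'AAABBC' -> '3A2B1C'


Scanning runs left to right:
  i=0: run of 'G' x 9 -> '9G'
  i=9: run of 'F' x 3 -> '3F'
  i=12: run of 'C' x 12 -> '12C'
  i=24: run of 'E' x 6 -> '6E'

RLE = 9G3F12C6E


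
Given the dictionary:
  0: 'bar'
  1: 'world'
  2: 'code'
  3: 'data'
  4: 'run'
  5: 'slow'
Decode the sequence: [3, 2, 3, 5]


Look up each index in the dictionary:
  3 -> 'data'
  2 -> 'code'
  3 -> 'data'
  5 -> 'slow'

Decoded: "data code data slow"


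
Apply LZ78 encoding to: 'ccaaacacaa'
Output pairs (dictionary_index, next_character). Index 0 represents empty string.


LZ78 encoding steps:
Dictionary: {0: ''}
Step 1: w='' (idx 0), next='c' -> output (0, 'c'), add 'c' as idx 1
Step 2: w='c' (idx 1), next='a' -> output (1, 'a'), add 'ca' as idx 2
Step 3: w='' (idx 0), next='a' -> output (0, 'a'), add 'a' as idx 3
Step 4: w='a' (idx 3), next='c' -> output (3, 'c'), add 'ac' as idx 4
Step 5: w='ac' (idx 4), next='a' -> output (4, 'a'), add 'aca' as idx 5
Step 6: w='a' (idx 3), end of input -> output (3, '')


Encoded: [(0, 'c'), (1, 'a'), (0, 'a'), (3, 'c'), (4, 'a'), (3, '')]


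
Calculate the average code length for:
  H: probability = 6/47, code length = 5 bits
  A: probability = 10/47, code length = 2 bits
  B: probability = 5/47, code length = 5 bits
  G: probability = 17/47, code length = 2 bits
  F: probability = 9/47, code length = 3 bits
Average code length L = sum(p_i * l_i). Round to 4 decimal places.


Weighted contributions p_i * l_i:
  H: (6/47) * 5 = 30/47
  A: (10/47) * 2 = 20/47
  B: (5/47) * 5 = 25/47
  G: (17/47) * 2 = 34/47
  F: (9/47) * 3 = 27/47
Sum = (30 + 20 + 25 + 34 + 27)/47 = 136/47

L = 136/47 = 2.8936 bits/symbol


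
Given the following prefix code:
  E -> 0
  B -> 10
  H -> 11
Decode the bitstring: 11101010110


Decoding step by step:
Bits 11 -> H
Bits 10 -> B
Bits 10 -> B
Bits 10 -> B
Bits 11 -> H
Bits 0 -> E


Decoded message: HBBBHE


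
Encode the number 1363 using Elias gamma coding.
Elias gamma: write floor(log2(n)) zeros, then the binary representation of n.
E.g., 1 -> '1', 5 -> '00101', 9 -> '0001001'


num_bits = floor(log2(1363)) + 1 = 11
leading_zeros = num_bits - 1 = 10
binary(1363) = 10101010011

Elias gamma(1363) = '0000000000' + '10101010011' = 000000000010101010011 (21 bits)


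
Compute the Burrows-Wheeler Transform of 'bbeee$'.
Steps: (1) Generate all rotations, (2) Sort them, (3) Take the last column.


Rotations (sorted):
  0: $bbeee -> last char: e
  1: bbeee$ -> last char: $
  2: beee$b -> last char: b
  3: e$bbee -> last char: e
  4: ee$bbe -> last char: e
  5: eee$bb -> last char: b


BWT = e$beeb


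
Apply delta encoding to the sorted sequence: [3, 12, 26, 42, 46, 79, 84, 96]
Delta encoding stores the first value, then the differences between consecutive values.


First value: 3
Deltas:
  12 - 3 = 9
  26 - 12 = 14
  42 - 26 = 16
  46 - 42 = 4
  79 - 46 = 33
  84 - 79 = 5
  96 - 84 = 12


Delta encoded: [3, 9, 14, 16, 4, 33, 5, 12]


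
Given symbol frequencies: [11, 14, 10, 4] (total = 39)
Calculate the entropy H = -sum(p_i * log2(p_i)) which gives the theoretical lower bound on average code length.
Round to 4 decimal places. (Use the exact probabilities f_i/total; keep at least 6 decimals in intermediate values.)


Per-symbol terms -p_i * log2(p_i) with p_i = f_i/39:
  p = 11/39 = 0.282051: log2(p) = -1.825971, -p*log2(p) = 0.515017
  p = 14/39 = 0.358974: log2(p) = -1.478047, -p*log2(p) = 0.530581
  p = 10/39 = 0.256410: log2(p) = -1.963474, -p*log2(p) = 0.503455
  p = 4/39 = 0.102564: log2(p) = -3.285402, -p*log2(p) = 0.336964
H = 0.515017 + 0.530581 + 0.503455 + 0.336964 = 1.886017

H = 1.886 bits/symbol


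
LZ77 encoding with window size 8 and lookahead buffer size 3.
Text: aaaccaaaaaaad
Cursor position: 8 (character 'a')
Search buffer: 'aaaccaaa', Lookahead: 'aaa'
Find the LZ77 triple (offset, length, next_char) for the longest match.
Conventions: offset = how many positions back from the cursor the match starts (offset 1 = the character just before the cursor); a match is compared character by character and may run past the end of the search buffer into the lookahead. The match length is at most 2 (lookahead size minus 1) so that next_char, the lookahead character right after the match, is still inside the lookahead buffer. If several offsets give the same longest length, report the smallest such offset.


Try each offset into the search buffer:
  offset=1 (pos 7, char 'a'): match length 2
  offset=2 (pos 6, char 'a'): match length 2
  offset=3 (pos 5, char 'a'): match length 2
  offset=4 (pos 4, char 'c'): match length 0
  offset=5 (pos 3, char 'c'): match length 0
  offset=6 (pos 2, char 'a'): match length 1
  offset=7 (pos 1, char 'a'): match length 2
  offset=8 (pos 0, char 'a'): match length 2
Longest match has length 2, found at offsets 1, 2, 3, 7, 8; take the smallest, offset 1.
next_char = character at position 8 + 2 = 10 -> 'a'

Best match: offset=1, length=2 (matching 'aa' starting at position 7)
LZ77 triple: (1, 2, 'a')


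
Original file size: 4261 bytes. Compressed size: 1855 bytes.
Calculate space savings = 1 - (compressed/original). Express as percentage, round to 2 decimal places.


ratio = compressed/original = 1855/4261 = 0.435344
savings = 1 - ratio = 1 - 0.435344 = 0.564656
as a percentage: 0.564656 * 100 = 56.47%

Space savings = 1 - 1855/4261 = 56.47%


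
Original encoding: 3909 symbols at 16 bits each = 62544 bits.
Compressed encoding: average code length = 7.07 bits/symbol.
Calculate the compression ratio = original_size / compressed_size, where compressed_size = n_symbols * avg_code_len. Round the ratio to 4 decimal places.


original_size = n_symbols * orig_bits = 3909 * 16 = 62544 bits
compressed_size = n_symbols * avg_code_len = 3909 * 7.07 = 27636.63 bits
ratio = original_size / compressed_size = 62544 / 27636.63 = 2.2631

Compression ratio = 2.2631


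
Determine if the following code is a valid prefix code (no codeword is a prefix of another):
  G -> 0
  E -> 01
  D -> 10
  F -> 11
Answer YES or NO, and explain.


Checking each pair (does one codeword prefix another?):
  G='0' vs E='01': prefix -- VIOLATION

NO -- this is NOT a valid prefix code. G (0) is a prefix of E (01).


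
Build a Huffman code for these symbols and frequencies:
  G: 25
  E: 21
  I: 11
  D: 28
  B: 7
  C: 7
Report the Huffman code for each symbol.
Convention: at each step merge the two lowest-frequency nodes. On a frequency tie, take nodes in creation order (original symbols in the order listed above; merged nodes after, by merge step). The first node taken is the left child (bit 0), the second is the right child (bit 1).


Huffman tree construction:
Step 1: Merge B(7) + C(7) = 14
Step 2: Merge I(11) + (B+C)(14) = 25
Step 3: Merge E(21) + G(25) = 46
Step 4: Merge (I+(B+C))(25) + D(28) = 53
Step 5: Merge (E+G)(46) + ((I+(B+C))+D)(53) = 99
Read each symbol's code off the tree from the root (left child = 0, right child = 1).

Codes:
  G: 01 (length 2)
  E: 00 (length 2)
  I: 100 (length 3)
  D: 11 (length 2)
  B: 1010 (length 4)
  C: 1011 (length 4)
Average code length: 237/99 = 2.3939 bits/symbol


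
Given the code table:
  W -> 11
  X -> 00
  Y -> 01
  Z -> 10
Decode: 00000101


Decoding:
00 -> X
00 -> X
01 -> Y
01 -> Y


Result: XXYY


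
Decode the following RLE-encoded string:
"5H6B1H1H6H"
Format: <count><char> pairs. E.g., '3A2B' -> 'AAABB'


Expanding each <count><char> pair:
  5H -> 'HHHHH'
  6B -> 'BBBBBB'
  1H -> 'H'
  1H -> 'H'
  6H -> 'HHHHHH'

Decoded = HHHHHBBBBBBHHHHHHHH


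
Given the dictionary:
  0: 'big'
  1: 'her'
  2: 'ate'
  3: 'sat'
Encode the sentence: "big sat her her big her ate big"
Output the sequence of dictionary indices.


Look up each word in the dictionary:
  'big' -> 0
  'sat' -> 3
  'her' -> 1
  'her' -> 1
  'big' -> 0
  'her' -> 1
  'ate' -> 2
  'big' -> 0

Encoded: [0, 3, 1, 1, 0, 1, 2, 0]


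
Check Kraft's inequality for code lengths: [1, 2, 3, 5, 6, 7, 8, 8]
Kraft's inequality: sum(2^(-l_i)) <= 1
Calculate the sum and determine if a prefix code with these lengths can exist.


Sum = 2^(-1) + 2^(-2) + 2^(-3) + 2^(-5) + 2^(-6) + 2^(-7) + 2^(-8) + 2^(-8)
    = 0.5 + 0.25 + 0.125 + 0.03125 + 0.015625 + 0.0078125 + 0.00390625 + 0.00390625
    = 240/256 = 0.9375
Since 0.9375 <= 1, Kraft's inequality IS satisfied.
A prefix code with these lengths CAN exist.

Kraft sum = 0.9375. Satisfied.


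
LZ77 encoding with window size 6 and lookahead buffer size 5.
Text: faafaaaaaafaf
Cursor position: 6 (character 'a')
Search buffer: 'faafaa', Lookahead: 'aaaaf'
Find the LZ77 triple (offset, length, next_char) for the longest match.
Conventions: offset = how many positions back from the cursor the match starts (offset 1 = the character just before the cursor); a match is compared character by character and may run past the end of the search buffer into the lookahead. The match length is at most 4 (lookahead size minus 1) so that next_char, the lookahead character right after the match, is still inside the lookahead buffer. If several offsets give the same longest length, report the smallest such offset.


Try each offset into the search buffer:
  offset=1 (pos 5, char 'a'): match length 4
  offset=2 (pos 4, char 'a'): match length 4
  offset=3 (pos 3, char 'f'): match length 0
  offset=4 (pos 2, char 'a'): match length 1
  offset=5 (pos 1, char 'a'): match length 2
  offset=6 (pos 0, char 'f'): match length 0
Longest match has length 4, found at offsets 1, 2; take the smallest, offset 1.
next_char = character at position 6 + 4 = 10 -> 'f'

Best match: offset=1, length=4 (matching 'aaaa' starting at position 5)
LZ77 triple: (1, 4, 'f')


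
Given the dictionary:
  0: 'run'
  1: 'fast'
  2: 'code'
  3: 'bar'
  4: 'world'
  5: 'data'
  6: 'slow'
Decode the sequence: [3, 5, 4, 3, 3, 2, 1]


Look up each index in the dictionary:
  3 -> 'bar'
  5 -> 'data'
  4 -> 'world'
  3 -> 'bar'
  3 -> 'bar'
  2 -> 'code'
  1 -> 'fast'

Decoded: "bar data world bar bar code fast"


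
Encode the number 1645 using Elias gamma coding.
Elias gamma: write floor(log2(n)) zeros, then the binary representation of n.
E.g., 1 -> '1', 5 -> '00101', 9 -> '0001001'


num_bits = floor(log2(1645)) + 1 = 11
leading_zeros = num_bits - 1 = 10
binary(1645) = 11001101101

Elias gamma(1645) = '0000000000' + '11001101101' = 000000000011001101101 (21 bits)


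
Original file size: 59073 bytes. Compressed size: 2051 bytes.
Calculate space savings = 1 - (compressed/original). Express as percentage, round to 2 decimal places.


ratio = compressed/original = 2051/59073 = 0.03472
savings = 1 - ratio = 1 - 0.03472 = 0.96528
as a percentage: 0.96528 * 100 = 96.53%

Space savings = 1 - 2051/59073 = 96.53%


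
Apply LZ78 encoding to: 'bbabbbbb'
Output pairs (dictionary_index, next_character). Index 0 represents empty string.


LZ78 encoding steps:
Dictionary: {0: ''}
Step 1: w='' (idx 0), next='b' -> output (0, 'b'), add 'b' as idx 1
Step 2: w='b' (idx 1), next='a' -> output (1, 'a'), add 'ba' as idx 2
Step 3: w='b' (idx 1), next='b' -> output (1, 'b'), add 'bb' as idx 3
Step 4: w='bb' (idx 3), next='b' -> output (3, 'b'), add 'bbb' as idx 4


Encoded: [(0, 'b'), (1, 'a'), (1, 'b'), (3, 'b')]


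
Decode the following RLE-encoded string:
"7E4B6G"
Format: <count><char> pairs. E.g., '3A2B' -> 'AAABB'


Expanding each <count><char> pair:
  7E -> 'EEEEEEE'
  4B -> 'BBBB'
  6G -> 'GGGGGG'

Decoded = EEEEEEEBBBBGGGGGG


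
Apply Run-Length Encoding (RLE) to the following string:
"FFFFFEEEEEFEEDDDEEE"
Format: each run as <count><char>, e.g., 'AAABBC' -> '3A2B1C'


Scanning runs left to right:
  i=0: run of 'F' x 5 -> '5F'
  i=5: run of 'E' x 5 -> '5E'
  i=10: run of 'F' x 1 -> '1F'
  i=11: run of 'E' x 2 -> '2E'
  i=13: run of 'D' x 3 -> '3D'
  i=16: run of 'E' x 3 -> '3E'

RLE = 5F5E1F2E3D3E


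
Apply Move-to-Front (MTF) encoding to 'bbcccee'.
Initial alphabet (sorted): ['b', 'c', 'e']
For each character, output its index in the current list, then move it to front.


MTF encoding:
'b': index 0 in ['b', 'c', 'e'] -> ['b', 'c', 'e']
'b': index 0 in ['b', 'c', 'e'] -> ['b', 'c', 'e']
'c': index 1 in ['b', 'c', 'e'] -> ['c', 'b', 'e']
'c': index 0 in ['c', 'b', 'e'] -> ['c', 'b', 'e']
'c': index 0 in ['c', 'b', 'e'] -> ['c', 'b', 'e']
'e': index 2 in ['c', 'b', 'e'] -> ['e', 'c', 'b']
'e': index 0 in ['e', 'c', 'b'] -> ['e', 'c', 'b']


Output: [0, 0, 1, 0, 0, 2, 0]


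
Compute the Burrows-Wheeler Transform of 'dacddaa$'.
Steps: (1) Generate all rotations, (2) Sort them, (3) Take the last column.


Rotations (sorted):
  0: $dacddaa -> last char: a
  1: a$dacdda -> last char: a
  2: aa$dacdd -> last char: d
  3: acddaa$d -> last char: d
  4: cddaa$da -> last char: a
  5: daa$dacd -> last char: d
  6: dacddaa$ -> last char: $
  7: ddaa$dac -> last char: c


BWT = aaddad$c


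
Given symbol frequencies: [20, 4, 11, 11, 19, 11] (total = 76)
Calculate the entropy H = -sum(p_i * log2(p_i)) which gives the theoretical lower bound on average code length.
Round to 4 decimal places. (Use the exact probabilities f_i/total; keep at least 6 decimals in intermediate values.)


Per-symbol terms -p_i * log2(p_i) with p_i = f_i/76:
  p = 20/76 = 0.263158: log2(p) = -1.925999, -p*log2(p) = 0.506842
  p = 4/76 = 0.052632: log2(p) = -4.247928, -p*log2(p) = 0.223575
  p = 11/76 = 0.144737: log2(p) = -2.788496, -p*log2(p) = 0.403598
  p = 11/76 = 0.144737: log2(p) = -2.788496, -p*log2(p) = 0.403598
  p = 19/76 = 0.250000: log2(p) = -2.000000, -p*log2(p) = 0.500000
  p = 11/76 = 0.144737: log2(p) = -2.788496, -p*log2(p) = 0.403598
H = 0.506842 + 0.223575 + 0.403598 + 0.403598 + 0.500000 + 0.403598 = 2.441211

H = 2.4412 bits/symbol


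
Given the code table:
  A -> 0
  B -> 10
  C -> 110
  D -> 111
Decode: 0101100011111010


Decoding:
0 -> A
10 -> B
110 -> C
0 -> A
0 -> A
111 -> D
110 -> C
10 -> B


Result: ABCAADCB


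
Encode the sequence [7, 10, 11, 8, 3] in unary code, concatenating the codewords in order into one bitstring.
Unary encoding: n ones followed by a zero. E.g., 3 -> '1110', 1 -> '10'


Encode each number as n ones followed by a terminating 0:
  7 -> 11111110 (8 bits)
  10 -> 11111111110 (11 bits)
  11 -> 111111111110 (12 bits)
  8 -> 111111110 (9 bits)
  3 -> 1110 (4 bits)
Total length = 8 + 11 + 12 + 9 + 4 = 44 bits.

Unary([7, 10, 11, 8, 3]) = 11111110111111111101111111111101111111101110 (44 bits)


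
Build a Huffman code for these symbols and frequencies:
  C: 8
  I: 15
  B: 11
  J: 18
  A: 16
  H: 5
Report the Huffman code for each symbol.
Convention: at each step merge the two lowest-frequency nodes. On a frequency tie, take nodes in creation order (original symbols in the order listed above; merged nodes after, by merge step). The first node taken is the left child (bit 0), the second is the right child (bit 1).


Huffman tree construction:
Step 1: Merge H(5) + C(8) = 13
Step 2: Merge B(11) + (H+C)(13) = 24
Step 3: Merge I(15) + A(16) = 31
Step 4: Merge J(18) + (B+(H+C))(24) = 42
Step 5: Merge (I+A)(31) + (J+(B+(H+C)))(42) = 73
Read each symbol's code off the tree from the root (left child = 0, right child = 1).

Codes:
  C: 1111 (length 4)
  I: 00 (length 2)
  B: 110 (length 3)
  J: 10 (length 2)
  A: 01 (length 2)
  H: 1110 (length 4)
Average code length: 183/73 = 2.5068 bits/symbol


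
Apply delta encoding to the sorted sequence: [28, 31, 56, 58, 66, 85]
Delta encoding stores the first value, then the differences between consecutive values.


First value: 28
Deltas:
  31 - 28 = 3
  56 - 31 = 25
  58 - 56 = 2
  66 - 58 = 8
  85 - 66 = 19


Delta encoded: [28, 3, 25, 2, 8, 19]


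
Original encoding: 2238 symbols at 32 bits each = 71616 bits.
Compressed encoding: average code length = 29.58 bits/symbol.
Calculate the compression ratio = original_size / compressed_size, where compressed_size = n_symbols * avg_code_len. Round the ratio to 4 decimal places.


original_size = n_symbols * orig_bits = 2238 * 32 = 71616 bits
compressed_size = n_symbols * avg_code_len = 2238 * 29.58 = 66200.04 bits
ratio = original_size / compressed_size = 71616 / 66200.04 = 1.0818

Compression ratio = 1.0818


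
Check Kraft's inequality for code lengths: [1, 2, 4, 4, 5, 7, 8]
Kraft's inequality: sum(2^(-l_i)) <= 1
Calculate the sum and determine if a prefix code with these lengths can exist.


Sum = 2^(-1) + 2^(-2) + 2^(-4) + 2^(-4) + 2^(-5) + 2^(-7) + 2^(-8)
    = 0.5 + 0.25 + 0.0625 + 0.0625 + 0.03125 + 0.0078125 + 0.00390625
    = 235/256 = 0.91796875
Since 0.91796875 <= 1, Kraft's inequality IS satisfied.
A prefix code with these lengths CAN exist.

Kraft sum = 0.91796875. Satisfied.


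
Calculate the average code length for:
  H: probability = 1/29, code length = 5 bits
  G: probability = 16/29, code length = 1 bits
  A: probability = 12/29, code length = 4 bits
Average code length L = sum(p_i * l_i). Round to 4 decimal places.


Weighted contributions p_i * l_i:
  H: (1/29) * 5 = 5/29
  G: (16/29) * 1 = 16/29
  A: (12/29) * 4 = 48/29
Sum = (5 + 16 + 48)/29 = 69/29

L = 69/29 = 2.3793 bits/symbol


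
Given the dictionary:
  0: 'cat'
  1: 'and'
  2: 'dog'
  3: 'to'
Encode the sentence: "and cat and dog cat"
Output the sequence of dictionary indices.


Look up each word in the dictionary:
  'and' -> 1
  'cat' -> 0
  'and' -> 1
  'dog' -> 2
  'cat' -> 0

Encoded: [1, 0, 1, 2, 0]


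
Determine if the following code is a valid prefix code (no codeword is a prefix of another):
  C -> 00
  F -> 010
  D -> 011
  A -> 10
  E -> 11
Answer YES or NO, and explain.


Checking each pair (does one codeword prefix another?):
  C='00' vs F='010': no prefix
  C='00' vs D='011': no prefix
  C='00' vs A='10': no prefix
  C='00' vs E='11': no prefix
  F='010' vs C='00': no prefix
  F='010' vs D='011': no prefix
  F='010' vs A='10': no prefix
  F='010' vs E='11': no prefix
  D='011' vs C='00': no prefix
  D='011' vs F='010': no prefix
  D='011' vs A='10': no prefix
  D='011' vs E='11': no prefix
  A='10' vs C='00': no prefix
  A='10' vs F='010': no prefix
  A='10' vs D='011': no prefix
  A='10' vs E='11': no prefix
  E='11' vs C='00': no prefix
  E='11' vs F='010': no prefix
  E='11' vs D='011': no prefix
  E='11' vs A='10': no prefix
No violation found over all pairs.

YES -- this is a valid prefix code. No codeword is a prefix of any other codeword.


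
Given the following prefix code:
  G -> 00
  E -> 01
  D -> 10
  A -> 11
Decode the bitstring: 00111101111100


Decoding step by step:
Bits 00 -> G
Bits 11 -> A
Bits 11 -> A
Bits 01 -> E
Bits 11 -> A
Bits 11 -> A
Bits 00 -> G


Decoded message: GAAEAAG


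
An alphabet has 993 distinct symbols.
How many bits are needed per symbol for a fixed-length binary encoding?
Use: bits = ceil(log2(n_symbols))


log2(993) = 9.9556
Bracket: 2^9 = 512 < 993 <= 2^10 = 1024
So ceil(log2(993)) = 10

bits = ceil(log2(993)) = ceil(9.9556) = 10 bits


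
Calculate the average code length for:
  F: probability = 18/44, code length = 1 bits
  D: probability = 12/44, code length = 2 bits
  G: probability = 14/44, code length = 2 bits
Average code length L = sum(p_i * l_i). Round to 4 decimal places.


Weighted contributions p_i * l_i:
  F: (18/44) * 1 = 18/44
  D: (12/44) * 2 = 24/44
  G: (14/44) * 2 = 28/44
Sum = (18 + 24 + 28)/44 = 70/44

L = 70/44 = 1.5909 bits/symbol


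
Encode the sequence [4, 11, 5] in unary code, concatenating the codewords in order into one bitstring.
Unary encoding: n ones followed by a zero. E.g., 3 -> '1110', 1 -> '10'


Encode each number as n ones followed by a terminating 0:
  4 -> 11110 (5 bits)
  11 -> 111111111110 (12 bits)
  5 -> 111110 (6 bits)
Total length = 5 + 12 + 6 = 23 bits.

Unary([4, 11, 5]) = 11110111111111110111110 (23 bits)


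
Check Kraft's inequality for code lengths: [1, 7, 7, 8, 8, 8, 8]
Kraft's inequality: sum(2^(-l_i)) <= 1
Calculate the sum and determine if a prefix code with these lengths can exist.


Sum = 2^(-1) + 2^(-7) + 2^(-7) + 2^(-8) + 2^(-8) + 2^(-8) + 2^(-8)
    = 0.5 + 0.0078125 + 0.0078125 + 0.00390625 + 0.00390625 + 0.00390625 + 0.00390625
    = 136/256 = 0.53125
Since 0.53125 <= 1, Kraft's inequality IS satisfied.
A prefix code with these lengths CAN exist.

Kraft sum = 0.53125. Satisfied.


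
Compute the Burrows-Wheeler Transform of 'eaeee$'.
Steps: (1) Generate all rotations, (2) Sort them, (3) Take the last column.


Rotations (sorted):
  0: $eaeee -> last char: e
  1: aeee$e -> last char: e
  2: e$eaee -> last char: e
  3: eaeee$ -> last char: $
  4: ee$eae -> last char: e
  5: eee$ea -> last char: a


BWT = eee$ea


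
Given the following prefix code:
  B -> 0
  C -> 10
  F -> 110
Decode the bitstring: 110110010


Decoding step by step:
Bits 110 -> F
Bits 110 -> F
Bits 0 -> B
Bits 10 -> C


Decoded message: FFBC


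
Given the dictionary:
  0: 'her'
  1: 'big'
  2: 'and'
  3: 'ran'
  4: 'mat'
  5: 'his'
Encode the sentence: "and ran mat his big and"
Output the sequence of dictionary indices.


Look up each word in the dictionary:
  'and' -> 2
  'ran' -> 3
  'mat' -> 4
  'his' -> 5
  'big' -> 1
  'and' -> 2

Encoded: [2, 3, 4, 5, 1, 2]


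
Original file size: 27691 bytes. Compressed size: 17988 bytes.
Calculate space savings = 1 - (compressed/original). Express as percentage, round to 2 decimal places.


ratio = compressed/original = 17988/27691 = 0.649597
savings = 1 - ratio = 1 - 0.649597 = 0.350403
as a percentage: 0.350403 * 100 = 35.04%

Space savings = 1 - 17988/27691 = 35.04%


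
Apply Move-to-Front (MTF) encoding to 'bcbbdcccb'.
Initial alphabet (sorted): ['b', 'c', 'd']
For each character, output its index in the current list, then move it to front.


MTF encoding:
'b': index 0 in ['b', 'c', 'd'] -> ['b', 'c', 'd']
'c': index 1 in ['b', 'c', 'd'] -> ['c', 'b', 'd']
'b': index 1 in ['c', 'b', 'd'] -> ['b', 'c', 'd']
'b': index 0 in ['b', 'c', 'd'] -> ['b', 'c', 'd']
'd': index 2 in ['b', 'c', 'd'] -> ['d', 'b', 'c']
'c': index 2 in ['d', 'b', 'c'] -> ['c', 'd', 'b']
'c': index 0 in ['c', 'd', 'b'] -> ['c', 'd', 'b']
'c': index 0 in ['c', 'd', 'b'] -> ['c', 'd', 'b']
'b': index 2 in ['c', 'd', 'b'] -> ['b', 'c', 'd']


Output: [0, 1, 1, 0, 2, 2, 0, 0, 2]


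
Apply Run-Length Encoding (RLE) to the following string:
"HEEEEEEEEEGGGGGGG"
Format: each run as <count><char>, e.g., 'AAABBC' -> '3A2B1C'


Scanning runs left to right:
  i=0: run of 'H' x 1 -> '1H'
  i=1: run of 'E' x 9 -> '9E'
  i=10: run of 'G' x 7 -> '7G'

RLE = 1H9E7G


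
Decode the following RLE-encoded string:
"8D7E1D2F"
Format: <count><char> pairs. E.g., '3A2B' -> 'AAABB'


Expanding each <count><char> pair:
  8D -> 'DDDDDDDD'
  7E -> 'EEEEEEE'
  1D -> 'D'
  2F -> 'FF'

Decoded = DDDDDDDDEEEEEEEDFF


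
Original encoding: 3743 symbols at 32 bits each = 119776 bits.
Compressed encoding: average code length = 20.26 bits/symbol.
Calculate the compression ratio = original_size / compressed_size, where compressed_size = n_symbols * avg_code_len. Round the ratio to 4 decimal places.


original_size = n_symbols * orig_bits = 3743 * 32 = 119776 bits
compressed_size = n_symbols * avg_code_len = 3743 * 20.26 = 75833.18 bits
ratio = original_size / compressed_size = 119776 / 75833.18 = 1.5795

Compression ratio = 1.5795


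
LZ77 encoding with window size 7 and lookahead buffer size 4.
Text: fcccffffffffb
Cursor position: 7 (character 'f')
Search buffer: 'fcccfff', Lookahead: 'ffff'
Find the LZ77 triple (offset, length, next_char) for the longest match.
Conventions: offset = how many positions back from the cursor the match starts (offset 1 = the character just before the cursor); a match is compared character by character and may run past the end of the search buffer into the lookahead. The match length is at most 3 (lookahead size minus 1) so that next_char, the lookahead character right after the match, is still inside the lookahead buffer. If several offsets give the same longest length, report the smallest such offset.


Try each offset into the search buffer:
  offset=1 (pos 6, char 'f'): match length 3
  offset=2 (pos 5, char 'f'): match length 3
  offset=3 (pos 4, char 'f'): match length 3
  offset=4 (pos 3, char 'c'): match length 0
  offset=5 (pos 2, char 'c'): match length 0
  offset=6 (pos 1, char 'c'): match length 0
  offset=7 (pos 0, char 'f'): match length 1
Longest match has length 3, found at offsets 1, 2, 3; take the smallest, offset 1.
next_char = character at position 7 + 3 = 10 -> 'f'

Best match: offset=1, length=3 (matching 'fff' starting at position 6)
LZ77 triple: (1, 3, 'f')


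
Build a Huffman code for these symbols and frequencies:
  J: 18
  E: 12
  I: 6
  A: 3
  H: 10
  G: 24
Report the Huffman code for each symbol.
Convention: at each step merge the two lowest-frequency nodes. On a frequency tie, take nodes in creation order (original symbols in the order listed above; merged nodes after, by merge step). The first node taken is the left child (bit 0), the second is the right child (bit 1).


Huffman tree construction:
Step 1: Merge A(3) + I(6) = 9
Step 2: Merge (A+I)(9) + H(10) = 19
Step 3: Merge E(12) + J(18) = 30
Step 4: Merge ((A+I)+H)(19) + G(24) = 43
Step 5: Merge (E+J)(30) + (((A+I)+H)+G)(43) = 73
Read each symbol's code off the tree from the root (left child = 0, right child = 1).

Codes:
  J: 01 (length 2)
  E: 00 (length 2)
  I: 1001 (length 4)
  A: 1000 (length 4)
  H: 101 (length 3)
  G: 11 (length 2)
Average code length: 174/73 = 2.3836 bits/symbol


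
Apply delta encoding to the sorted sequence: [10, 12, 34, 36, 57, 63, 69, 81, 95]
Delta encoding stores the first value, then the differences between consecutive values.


First value: 10
Deltas:
  12 - 10 = 2
  34 - 12 = 22
  36 - 34 = 2
  57 - 36 = 21
  63 - 57 = 6
  69 - 63 = 6
  81 - 69 = 12
  95 - 81 = 14


Delta encoded: [10, 2, 22, 2, 21, 6, 6, 12, 14]


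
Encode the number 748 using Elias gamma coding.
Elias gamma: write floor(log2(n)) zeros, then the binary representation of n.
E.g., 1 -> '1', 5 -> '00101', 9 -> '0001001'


num_bits = floor(log2(748)) + 1 = 10
leading_zeros = num_bits - 1 = 9
binary(748) = 1011101100

Elias gamma(748) = '000000000' + '1011101100' = 0000000001011101100 (19 bits)


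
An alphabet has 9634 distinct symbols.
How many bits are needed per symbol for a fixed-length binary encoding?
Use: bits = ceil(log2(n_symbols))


log2(9634) = 13.2339
Bracket: 2^13 = 8192 < 9634 <= 2^14 = 16384
So ceil(log2(9634)) = 14

bits = ceil(log2(9634)) = ceil(13.2339) = 14 bits


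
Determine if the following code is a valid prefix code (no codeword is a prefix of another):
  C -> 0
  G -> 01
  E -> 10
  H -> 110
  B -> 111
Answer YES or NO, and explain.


Checking each pair (does one codeword prefix another?):
  C='0' vs G='01': prefix -- VIOLATION

NO -- this is NOT a valid prefix code. C (0) is a prefix of G (01).


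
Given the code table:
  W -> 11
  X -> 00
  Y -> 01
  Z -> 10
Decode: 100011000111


Decoding:
10 -> Z
00 -> X
11 -> W
00 -> X
01 -> Y
11 -> W


Result: ZXWXYW


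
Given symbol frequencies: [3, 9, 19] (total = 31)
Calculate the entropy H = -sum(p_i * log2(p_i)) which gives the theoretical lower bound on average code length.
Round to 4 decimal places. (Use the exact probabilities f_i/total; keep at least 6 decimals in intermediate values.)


Per-symbol terms -p_i * log2(p_i) with p_i = f_i/31:
  p = 3/31 = 0.096774: log2(p) = -3.369234, -p*log2(p) = 0.326055
  p = 9/31 = 0.290323: log2(p) = -1.784271, -p*log2(p) = 0.518014
  p = 19/31 = 0.612903: log2(p) = -0.706269, -p*log2(p) = 0.432874
H = 0.326055 + 0.518014 + 0.432874 = 1.276943

H = 1.2769 bits/symbol


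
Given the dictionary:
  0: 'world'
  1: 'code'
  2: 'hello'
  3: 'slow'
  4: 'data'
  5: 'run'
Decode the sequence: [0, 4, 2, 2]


Look up each index in the dictionary:
  0 -> 'world'
  4 -> 'data'
  2 -> 'hello'
  2 -> 'hello'

Decoded: "world data hello hello"


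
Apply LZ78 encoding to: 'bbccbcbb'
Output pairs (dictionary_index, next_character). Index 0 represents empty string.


LZ78 encoding steps:
Dictionary: {0: ''}
Step 1: w='' (idx 0), next='b' -> output (0, 'b'), add 'b' as idx 1
Step 2: w='b' (idx 1), next='c' -> output (1, 'c'), add 'bc' as idx 2
Step 3: w='' (idx 0), next='c' -> output (0, 'c'), add 'c' as idx 3
Step 4: w='bc' (idx 2), next='b' -> output (2, 'b'), add 'bcb' as idx 4
Step 5: w='b' (idx 1), end of input -> output (1, '')


Encoded: [(0, 'b'), (1, 'c'), (0, 'c'), (2, 'b'), (1, '')]


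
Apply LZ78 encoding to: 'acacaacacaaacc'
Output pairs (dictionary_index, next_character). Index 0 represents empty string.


LZ78 encoding steps:
Dictionary: {0: ''}
Step 1: w='' (idx 0), next='a' -> output (0, 'a'), add 'a' as idx 1
Step 2: w='' (idx 0), next='c' -> output (0, 'c'), add 'c' as idx 2
Step 3: w='a' (idx 1), next='c' -> output (1, 'c'), add 'ac' as idx 3
Step 4: w='a' (idx 1), next='a' -> output (1, 'a'), add 'aa' as idx 4
Step 5: w='c' (idx 2), next='a' -> output (2, 'a'), add 'ca' as idx 5
Step 6: w='ca' (idx 5), next='a' -> output (5, 'a'), add 'caa' as idx 6
Step 7: w='ac' (idx 3), next='c' -> output (3, 'c'), add 'acc' as idx 7


Encoded: [(0, 'a'), (0, 'c'), (1, 'c'), (1, 'a'), (2, 'a'), (5, 'a'), (3, 'c')]


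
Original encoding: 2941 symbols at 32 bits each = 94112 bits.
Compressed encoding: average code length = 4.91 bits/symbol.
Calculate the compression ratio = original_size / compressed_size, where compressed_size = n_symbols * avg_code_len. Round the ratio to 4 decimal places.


original_size = n_symbols * orig_bits = 2941 * 32 = 94112 bits
compressed_size = n_symbols * avg_code_len = 2941 * 4.91 = 14440.31 bits
ratio = original_size / compressed_size = 94112 / 14440.31 = 6.5173

Compression ratio = 6.5173


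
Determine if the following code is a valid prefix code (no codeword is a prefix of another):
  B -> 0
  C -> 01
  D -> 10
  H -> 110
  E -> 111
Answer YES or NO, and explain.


Checking each pair (does one codeword prefix another?):
  B='0' vs C='01': prefix -- VIOLATION

NO -- this is NOT a valid prefix code. B (0) is a prefix of C (01).


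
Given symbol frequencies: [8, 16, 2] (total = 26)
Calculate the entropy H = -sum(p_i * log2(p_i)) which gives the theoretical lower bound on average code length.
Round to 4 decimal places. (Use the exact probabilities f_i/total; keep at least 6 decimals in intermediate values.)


Per-symbol terms -p_i * log2(p_i) with p_i = f_i/26:
  p = 8/26 = 0.307692: log2(p) = -1.700440, -p*log2(p) = 0.523212
  p = 16/26 = 0.615385: log2(p) = -0.700440, -p*log2(p) = 0.431040
  p = 2/26 = 0.076923: log2(p) = -3.700440, -p*log2(p) = 0.284649
H = 0.523212 + 0.431040 + 0.284649 = 1.238901

H = 1.2389 bits/symbol


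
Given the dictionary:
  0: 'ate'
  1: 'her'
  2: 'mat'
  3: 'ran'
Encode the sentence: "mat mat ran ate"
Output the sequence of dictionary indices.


Look up each word in the dictionary:
  'mat' -> 2
  'mat' -> 2
  'ran' -> 3
  'ate' -> 0

Encoded: [2, 2, 3, 0]


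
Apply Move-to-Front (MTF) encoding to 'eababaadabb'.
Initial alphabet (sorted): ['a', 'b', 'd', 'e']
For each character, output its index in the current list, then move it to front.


MTF encoding:
'e': index 3 in ['a', 'b', 'd', 'e'] -> ['e', 'a', 'b', 'd']
'a': index 1 in ['e', 'a', 'b', 'd'] -> ['a', 'e', 'b', 'd']
'b': index 2 in ['a', 'e', 'b', 'd'] -> ['b', 'a', 'e', 'd']
'a': index 1 in ['b', 'a', 'e', 'd'] -> ['a', 'b', 'e', 'd']
'b': index 1 in ['a', 'b', 'e', 'd'] -> ['b', 'a', 'e', 'd']
'a': index 1 in ['b', 'a', 'e', 'd'] -> ['a', 'b', 'e', 'd']
'a': index 0 in ['a', 'b', 'e', 'd'] -> ['a', 'b', 'e', 'd']
'd': index 3 in ['a', 'b', 'e', 'd'] -> ['d', 'a', 'b', 'e']
'a': index 1 in ['d', 'a', 'b', 'e'] -> ['a', 'd', 'b', 'e']
'b': index 2 in ['a', 'd', 'b', 'e'] -> ['b', 'a', 'd', 'e']
'b': index 0 in ['b', 'a', 'd', 'e'] -> ['b', 'a', 'd', 'e']


Output: [3, 1, 2, 1, 1, 1, 0, 3, 1, 2, 0]


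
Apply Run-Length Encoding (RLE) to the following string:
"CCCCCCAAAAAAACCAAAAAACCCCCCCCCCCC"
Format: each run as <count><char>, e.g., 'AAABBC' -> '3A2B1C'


Scanning runs left to right:
  i=0: run of 'C' x 6 -> '6C'
  i=6: run of 'A' x 7 -> '7A'
  i=13: run of 'C' x 2 -> '2C'
  i=15: run of 'A' x 6 -> '6A'
  i=21: run of 'C' x 12 -> '12C'

RLE = 6C7A2C6A12C


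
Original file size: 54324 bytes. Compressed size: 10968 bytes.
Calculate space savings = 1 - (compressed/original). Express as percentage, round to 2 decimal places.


ratio = compressed/original = 10968/54324 = 0.2019
savings = 1 - ratio = 1 - 0.2019 = 0.7981
as a percentage: 0.7981 * 100 = 79.81%

Space savings = 1 - 10968/54324 = 79.81%


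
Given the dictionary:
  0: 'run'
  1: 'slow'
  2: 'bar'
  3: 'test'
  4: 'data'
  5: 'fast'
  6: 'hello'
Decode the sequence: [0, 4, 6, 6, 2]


Look up each index in the dictionary:
  0 -> 'run'
  4 -> 'data'
  6 -> 'hello'
  6 -> 'hello'
  2 -> 'bar'

Decoded: "run data hello hello bar"


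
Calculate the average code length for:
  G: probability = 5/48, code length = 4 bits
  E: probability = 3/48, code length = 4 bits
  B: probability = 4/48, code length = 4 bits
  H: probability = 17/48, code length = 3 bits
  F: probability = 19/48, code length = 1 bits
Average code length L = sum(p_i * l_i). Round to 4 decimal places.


Weighted contributions p_i * l_i:
  G: (5/48) * 4 = 20/48
  E: (3/48) * 4 = 12/48
  B: (4/48) * 4 = 16/48
  H: (17/48) * 3 = 51/48
  F: (19/48) * 1 = 19/48
Sum = (20 + 12 + 16 + 51 + 19)/48 = 118/48

L = 118/48 = 2.4583 bits/symbol


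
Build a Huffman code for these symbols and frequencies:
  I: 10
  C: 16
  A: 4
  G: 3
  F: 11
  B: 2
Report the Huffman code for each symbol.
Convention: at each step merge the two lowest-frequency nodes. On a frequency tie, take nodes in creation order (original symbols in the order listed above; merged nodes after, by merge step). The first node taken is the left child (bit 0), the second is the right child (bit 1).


Huffman tree construction:
Step 1: Merge B(2) + G(3) = 5
Step 2: Merge A(4) + (B+G)(5) = 9
Step 3: Merge (A+(B+G))(9) + I(10) = 19
Step 4: Merge F(11) + C(16) = 27
Step 5: Merge ((A+(B+G))+I)(19) + (F+C)(27) = 46
Read each symbol's code off the tree from the root (left child = 0, right child = 1).

Codes:
  I: 01 (length 2)
  C: 11 (length 2)
  A: 000 (length 3)
  G: 0011 (length 4)
  F: 10 (length 2)
  B: 0010 (length 4)
Average code length: 106/46 = 2.3043 bits/symbol


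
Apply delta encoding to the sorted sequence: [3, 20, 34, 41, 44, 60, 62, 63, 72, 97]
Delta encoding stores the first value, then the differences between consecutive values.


First value: 3
Deltas:
  20 - 3 = 17
  34 - 20 = 14
  41 - 34 = 7
  44 - 41 = 3
  60 - 44 = 16
  62 - 60 = 2
  63 - 62 = 1
  72 - 63 = 9
  97 - 72 = 25


Delta encoded: [3, 17, 14, 7, 3, 16, 2, 1, 9, 25]


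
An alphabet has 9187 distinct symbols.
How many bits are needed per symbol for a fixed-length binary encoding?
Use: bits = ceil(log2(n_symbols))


log2(9187) = 13.1654
Bracket: 2^13 = 8192 < 9187 <= 2^14 = 16384
So ceil(log2(9187)) = 14

bits = ceil(log2(9187)) = ceil(13.1654) = 14 bits


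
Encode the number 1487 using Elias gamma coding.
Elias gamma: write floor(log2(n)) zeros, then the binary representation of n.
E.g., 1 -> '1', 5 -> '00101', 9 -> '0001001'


num_bits = floor(log2(1487)) + 1 = 11
leading_zeros = num_bits - 1 = 10
binary(1487) = 10111001111

Elias gamma(1487) = '0000000000' + '10111001111' = 000000000010111001111 (21 bits)


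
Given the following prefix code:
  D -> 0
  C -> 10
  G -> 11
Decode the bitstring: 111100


Decoding step by step:
Bits 11 -> G
Bits 11 -> G
Bits 0 -> D
Bits 0 -> D


Decoded message: GGDD


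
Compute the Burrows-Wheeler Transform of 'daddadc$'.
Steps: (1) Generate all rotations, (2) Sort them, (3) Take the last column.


Rotations (sorted):
  0: $daddadc -> last char: c
  1: adc$dadd -> last char: d
  2: addadc$d -> last char: d
  3: c$daddad -> last char: d
  4: dadc$dad -> last char: d
  5: daddadc$ -> last char: $
  6: dc$dadda -> last char: a
  7: ddadc$da -> last char: a


BWT = cdddd$aa


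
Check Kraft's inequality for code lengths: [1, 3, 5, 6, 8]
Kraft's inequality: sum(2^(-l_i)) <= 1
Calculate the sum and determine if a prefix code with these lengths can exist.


Sum = 2^(-1) + 2^(-3) + 2^(-5) + 2^(-6) + 2^(-8)
    = 0.5 + 0.125 + 0.03125 + 0.015625 + 0.00390625
    = 173/256 = 0.67578125
Since 0.67578125 <= 1, Kraft's inequality IS satisfied.
A prefix code with these lengths CAN exist.

Kraft sum = 0.67578125. Satisfied.


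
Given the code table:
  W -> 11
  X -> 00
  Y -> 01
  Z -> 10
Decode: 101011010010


Decoding:
10 -> Z
10 -> Z
11 -> W
01 -> Y
00 -> X
10 -> Z


Result: ZZWYXZ


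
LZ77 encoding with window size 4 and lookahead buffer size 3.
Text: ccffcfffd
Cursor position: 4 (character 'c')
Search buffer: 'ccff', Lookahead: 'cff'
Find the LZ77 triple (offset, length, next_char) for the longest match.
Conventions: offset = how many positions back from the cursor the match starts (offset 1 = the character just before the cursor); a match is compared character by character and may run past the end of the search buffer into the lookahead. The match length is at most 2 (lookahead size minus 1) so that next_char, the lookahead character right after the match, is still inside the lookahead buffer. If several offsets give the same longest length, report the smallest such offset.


Try each offset into the search buffer:
  offset=1 (pos 3, char 'f'): match length 0
  offset=2 (pos 2, char 'f'): match length 0
  offset=3 (pos 1, char 'c'): match length 2
  offset=4 (pos 0, char 'c'): match length 1
Longest match has length 2 at offset 3.
next_char = character at position 4 + 2 = 6 -> 'f'

Best match: offset=3, length=2 (matching 'cf' starting at position 1)
LZ77 triple: (3, 2, 'f')


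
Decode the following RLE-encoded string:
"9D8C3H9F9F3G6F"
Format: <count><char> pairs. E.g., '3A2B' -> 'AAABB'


Expanding each <count><char> pair:
  9D -> 'DDDDDDDDD'
  8C -> 'CCCCCCCC'
  3H -> 'HHH'
  9F -> 'FFFFFFFFF'
  9F -> 'FFFFFFFFF'
  3G -> 'GGG'
  6F -> 'FFFFFF'

Decoded = DDDDDDDDDCCCCCCCCHHHFFFFFFFFFFFFFFFFFFGGGFFFFFF


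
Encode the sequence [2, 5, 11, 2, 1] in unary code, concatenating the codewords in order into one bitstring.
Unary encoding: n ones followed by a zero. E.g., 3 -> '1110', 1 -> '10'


Encode each number as n ones followed by a terminating 0:
  2 -> 110 (3 bits)
  5 -> 111110 (6 bits)
  11 -> 111111111110 (12 bits)
  2 -> 110 (3 bits)
  1 -> 10 (2 bits)
Total length = 3 + 6 + 12 + 3 + 2 = 26 bits.

Unary([2, 5, 11, 2, 1]) = 11011111011111111111011010 (26 bits)


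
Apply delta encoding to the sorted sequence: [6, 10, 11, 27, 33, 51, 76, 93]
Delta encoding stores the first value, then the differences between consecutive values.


First value: 6
Deltas:
  10 - 6 = 4
  11 - 10 = 1
  27 - 11 = 16
  33 - 27 = 6
  51 - 33 = 18
  76 - 51 = 25
  93 - 76 = 17


Delta encoded: [6, 4, 1, 16, 6, 18, 25, 17]


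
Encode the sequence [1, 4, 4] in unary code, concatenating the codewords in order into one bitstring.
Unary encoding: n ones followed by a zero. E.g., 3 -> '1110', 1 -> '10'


Encode each number as n ones followed by a terminating 0:
  1 -> 10 (2 bits)
  4 -> 11110 (5 bits)
  4 -> 11110 (5 bits)
Total length = 2 + 5 + 5 = 12 bits.

Unary([1, 4, 4]) = 101111011110 (12 bits)


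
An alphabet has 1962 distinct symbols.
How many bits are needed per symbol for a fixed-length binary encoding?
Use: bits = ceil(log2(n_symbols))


log2(1962) = 10.9381
Bracket: 2^10 = 1024 < 1962 <= 2^11 = 2048
So ceil(log2(1962)) = 11

bits = ceil(log2(1962)) = ceil(10.9381) = 11 bits


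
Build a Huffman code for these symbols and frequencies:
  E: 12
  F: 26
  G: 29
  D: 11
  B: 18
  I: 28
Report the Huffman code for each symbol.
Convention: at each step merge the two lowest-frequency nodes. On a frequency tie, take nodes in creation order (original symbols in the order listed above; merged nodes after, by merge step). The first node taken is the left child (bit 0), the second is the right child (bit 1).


Huffman tree construction:
Step 1: Merge D(11) + E(12) = 23
Step 2: Merge B(18) + (D+E)(23) = 41
Step 3: Merge F(26) + I(28) = 54
Step 4: Merge G(29) + (B+(D+E))(41) = 70
Step 5: Merge (F+I)(54) + (G+(B+(D+E)))(70) = 124
Read each symbol's code off the tree from the root (left child = 0, right child = 1).

Codes:
  E: 1111 (length 4)
  F: 00 (length 2)
  G: 10 (length 2)
  D: 1110 (length 4)
  B: 110 (length 3)
  I: 01 (length 2)
Average code length: 312/124 = 2.5161 bits/symbol
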